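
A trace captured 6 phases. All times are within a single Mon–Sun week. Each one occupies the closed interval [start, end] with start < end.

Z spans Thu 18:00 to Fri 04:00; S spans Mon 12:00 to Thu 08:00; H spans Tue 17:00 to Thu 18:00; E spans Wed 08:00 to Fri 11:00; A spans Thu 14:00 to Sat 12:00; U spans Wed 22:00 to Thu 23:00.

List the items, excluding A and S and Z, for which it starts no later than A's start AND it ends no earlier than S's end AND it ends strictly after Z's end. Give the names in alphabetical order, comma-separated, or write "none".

E

Conditions: its start is no later than A's start (X.start <= Thu 14:00) AND its end is no earlier than S's end (X.end >= Thu 08:00) AND its end is strictly after Z's end (X.end > Fri 04:00).
E: start Wed 08:00 <= Thu 14:00? ✓; end Fri 11:00 >= Thu 08:00? ✓; end Fri 11:00 > Fri 04:00? ✓ → yes.
H: start Tue 17:00 <= Thu 14:00? ✓; end Thu 18:00 >= Thu 08:00? ✓; end Thu 18:00 > Fri 04:00? ✗ → no.
U: start Wed 22:00 <= Thu 14:00? ✓; end Thu 23:00 >= Thu 08:00? ✓; end Thu 23:00 > Fri 04:00? ✗ → no.
Result: E.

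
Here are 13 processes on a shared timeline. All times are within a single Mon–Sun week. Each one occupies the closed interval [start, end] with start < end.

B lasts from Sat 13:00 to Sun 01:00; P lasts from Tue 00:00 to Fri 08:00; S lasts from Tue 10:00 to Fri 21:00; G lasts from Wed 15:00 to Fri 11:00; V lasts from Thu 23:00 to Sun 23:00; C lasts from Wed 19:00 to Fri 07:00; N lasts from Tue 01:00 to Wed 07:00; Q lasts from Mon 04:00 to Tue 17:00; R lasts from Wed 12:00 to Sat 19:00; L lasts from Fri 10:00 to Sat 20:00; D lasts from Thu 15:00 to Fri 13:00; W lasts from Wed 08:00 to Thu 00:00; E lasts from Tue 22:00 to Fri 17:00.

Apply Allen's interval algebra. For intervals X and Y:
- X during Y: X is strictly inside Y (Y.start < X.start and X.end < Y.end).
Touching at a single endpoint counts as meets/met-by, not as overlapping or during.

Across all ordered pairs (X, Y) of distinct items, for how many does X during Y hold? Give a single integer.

18

Checking all 156 ordered pairs for relation 'during'; matching pairs in alphabetical order:
(B, V): B during V ✓
(C, E): C during E ✓
(C, G): C during G ✓
(C, P): C during P ✓
(C, R): C during R ✓
(C, S): C during S ✓
(D, E): D during E ✓
(D, R): D during R ✓
(D, S): D during S ✓
(E, S): E during S ✓
(G, E): G during E ✓
(G, R): G during R ✓
(G, S): G during S ✓
(L, V): L during V ✓
(N, P): N during P ✓
(W, E): W during E ✓
(W, P): W during P ✓
(W, S): W during S ✓
Count: 18.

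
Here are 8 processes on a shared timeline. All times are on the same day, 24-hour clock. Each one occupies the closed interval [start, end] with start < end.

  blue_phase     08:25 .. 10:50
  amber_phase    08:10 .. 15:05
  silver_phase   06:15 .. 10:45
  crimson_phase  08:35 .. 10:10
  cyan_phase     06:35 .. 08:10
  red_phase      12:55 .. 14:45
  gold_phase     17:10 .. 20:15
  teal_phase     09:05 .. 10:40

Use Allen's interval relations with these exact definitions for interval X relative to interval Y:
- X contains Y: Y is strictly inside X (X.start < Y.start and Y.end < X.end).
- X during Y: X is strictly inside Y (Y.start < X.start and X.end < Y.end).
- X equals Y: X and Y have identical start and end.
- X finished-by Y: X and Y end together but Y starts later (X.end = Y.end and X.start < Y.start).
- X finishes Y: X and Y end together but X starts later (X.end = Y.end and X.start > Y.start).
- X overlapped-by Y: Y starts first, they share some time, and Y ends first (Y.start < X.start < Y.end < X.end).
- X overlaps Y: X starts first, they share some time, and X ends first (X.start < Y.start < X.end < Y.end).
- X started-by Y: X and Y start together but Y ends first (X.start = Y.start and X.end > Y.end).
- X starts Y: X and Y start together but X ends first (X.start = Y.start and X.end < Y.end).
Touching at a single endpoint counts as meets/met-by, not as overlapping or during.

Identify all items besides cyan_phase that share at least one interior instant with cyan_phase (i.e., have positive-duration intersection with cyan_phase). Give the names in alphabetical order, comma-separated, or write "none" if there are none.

silver_phase

Target cyan_phase = [06:35, 08:10].
amber_phase [08:10, 15:05] → met-by → no.
blue_phase [08:25, 10:50] → after → no.
crimson_phase [08:35, 10:10] → after → no.
gold_phase [17:10, 20:15] → after → no.
red_phase [12:55, 14:45] → after → no.
silver_phase [06:15, 10:45] → contains → yes.
teal_phase [09:05, 10:40] → after → no.
Result: silver_phase.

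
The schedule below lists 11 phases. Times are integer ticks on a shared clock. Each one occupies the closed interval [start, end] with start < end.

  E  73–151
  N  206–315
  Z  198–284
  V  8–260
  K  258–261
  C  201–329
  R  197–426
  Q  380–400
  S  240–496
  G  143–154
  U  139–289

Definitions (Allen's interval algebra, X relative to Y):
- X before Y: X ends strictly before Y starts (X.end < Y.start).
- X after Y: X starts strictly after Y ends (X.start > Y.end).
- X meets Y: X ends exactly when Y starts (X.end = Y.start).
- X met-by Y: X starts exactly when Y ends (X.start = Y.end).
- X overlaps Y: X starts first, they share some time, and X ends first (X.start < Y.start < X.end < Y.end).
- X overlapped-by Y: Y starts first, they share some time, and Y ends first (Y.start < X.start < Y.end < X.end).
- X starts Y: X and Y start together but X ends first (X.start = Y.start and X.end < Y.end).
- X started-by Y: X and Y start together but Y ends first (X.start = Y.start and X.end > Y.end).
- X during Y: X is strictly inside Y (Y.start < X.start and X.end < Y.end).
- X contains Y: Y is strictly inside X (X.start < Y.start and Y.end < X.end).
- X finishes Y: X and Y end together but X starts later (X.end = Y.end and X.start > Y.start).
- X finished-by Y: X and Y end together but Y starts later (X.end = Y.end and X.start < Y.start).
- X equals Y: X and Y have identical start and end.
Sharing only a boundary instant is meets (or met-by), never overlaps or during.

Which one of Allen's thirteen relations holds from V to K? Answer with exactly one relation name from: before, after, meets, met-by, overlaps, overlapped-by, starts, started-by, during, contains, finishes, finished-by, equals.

V = [8, 260]; K = [258, 261].
Compare endpoints: V.start < K.start, V.start < K.end, V.end > K.start, V.end < K.end.
That pattern is 'overlaps'.

overlaps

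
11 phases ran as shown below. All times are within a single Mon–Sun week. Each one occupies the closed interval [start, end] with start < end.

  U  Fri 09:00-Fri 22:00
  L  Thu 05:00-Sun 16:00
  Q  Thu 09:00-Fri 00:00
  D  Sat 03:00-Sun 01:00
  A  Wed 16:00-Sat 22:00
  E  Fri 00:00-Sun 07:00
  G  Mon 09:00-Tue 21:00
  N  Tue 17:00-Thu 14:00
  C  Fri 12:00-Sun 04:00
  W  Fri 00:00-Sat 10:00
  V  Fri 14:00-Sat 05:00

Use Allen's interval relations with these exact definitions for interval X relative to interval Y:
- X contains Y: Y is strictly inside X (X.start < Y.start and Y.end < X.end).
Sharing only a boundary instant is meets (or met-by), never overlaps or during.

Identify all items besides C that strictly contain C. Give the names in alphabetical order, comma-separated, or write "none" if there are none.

E, L

Target C = [Fri 12:00, Sun 04:00].
A [Wed 16:00, Sat 22:00] → overlaps → no.
D [Sat 03:00, Sun 01:00] → during → no.
E [Fri 00:00, Sun 07:00] → contains → yes.
G [Mon 09:00, Tue 21:00] → before → no.
L [Thu 05:00, Sun 16:00] → contains → yes.
N [Tue 17:00, Thu 14:00] → before → no.
Q [Thu 09:00, Fri 00:00] → before → no.
U [Fri 09:00, Fri 22:00] → overlaps → no.
V [Fri 14:00, Sat 05:00] → during → no.
W [Fri 00:00, Sat 10:00] → overlaps → no.
Result: E, L.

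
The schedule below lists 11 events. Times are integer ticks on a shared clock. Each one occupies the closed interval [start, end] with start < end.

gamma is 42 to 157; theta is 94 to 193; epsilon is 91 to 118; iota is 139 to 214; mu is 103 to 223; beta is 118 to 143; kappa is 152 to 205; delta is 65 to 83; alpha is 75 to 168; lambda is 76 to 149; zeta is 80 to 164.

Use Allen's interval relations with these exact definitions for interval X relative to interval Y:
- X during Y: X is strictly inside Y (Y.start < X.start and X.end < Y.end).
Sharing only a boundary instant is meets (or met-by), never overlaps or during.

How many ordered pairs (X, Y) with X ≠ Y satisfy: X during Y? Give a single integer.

Checking all 110 ordered pairs for relation 'during'; matching pairs in alphabetical order:
(beta, alpha): beta during alpha ✓
(beta, gamma): beta during gamma ✓
(beta, lambda): beta during lambda ✓
(beta, mu): beta during mu ✓
(beta, theta): beta during theta ✓
(beta, zeta): beta during zeta ✓
(delta, gamma): delta during gamma ✓
(epsilon, alpha): epsilon during alpha ✓
(epsilon, gamma): epsilon during gamma ✓
(epsilon, lambda): epsilon during lambda ✓
(epsilon, zeta): epsilon during zeta ✓
(iota, mu): iota during mu ✓
(kappa, iota): kappa during iota ✓
(kappa, mu): kappa during mu ✓
(lambda, alpha): lambda during alpha ✓
(lambda, gamma): lambda during gamma ✓
(zeta, alpha): zeta during alpha ✓
Count: 17.

17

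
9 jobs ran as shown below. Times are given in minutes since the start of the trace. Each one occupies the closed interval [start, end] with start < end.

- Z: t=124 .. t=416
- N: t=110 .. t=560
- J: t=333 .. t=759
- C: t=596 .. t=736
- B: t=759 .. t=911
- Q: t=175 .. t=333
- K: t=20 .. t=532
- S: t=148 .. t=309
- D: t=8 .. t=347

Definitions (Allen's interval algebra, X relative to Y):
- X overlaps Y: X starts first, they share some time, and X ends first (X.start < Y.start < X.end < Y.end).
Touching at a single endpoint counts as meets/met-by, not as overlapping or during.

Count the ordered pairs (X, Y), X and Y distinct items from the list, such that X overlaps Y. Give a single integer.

9

Checking all 72 ordered pairs for relation 'overlaps'; matching pairs in alphabetical order:
(D, J): D overlaps J ✓
(D, K): D overlaps K ✓
(D, N): D overlaps N ✓
(D, Z): D overlaps Z ✓
(K, J): K overlaps J ✓
(K, N): K overlaps N ✓
(N, J): N overlaps J ✓
(S, Q): S overlaps Q ✓
(Z, J): Z overlaps J ✓
Count: 9.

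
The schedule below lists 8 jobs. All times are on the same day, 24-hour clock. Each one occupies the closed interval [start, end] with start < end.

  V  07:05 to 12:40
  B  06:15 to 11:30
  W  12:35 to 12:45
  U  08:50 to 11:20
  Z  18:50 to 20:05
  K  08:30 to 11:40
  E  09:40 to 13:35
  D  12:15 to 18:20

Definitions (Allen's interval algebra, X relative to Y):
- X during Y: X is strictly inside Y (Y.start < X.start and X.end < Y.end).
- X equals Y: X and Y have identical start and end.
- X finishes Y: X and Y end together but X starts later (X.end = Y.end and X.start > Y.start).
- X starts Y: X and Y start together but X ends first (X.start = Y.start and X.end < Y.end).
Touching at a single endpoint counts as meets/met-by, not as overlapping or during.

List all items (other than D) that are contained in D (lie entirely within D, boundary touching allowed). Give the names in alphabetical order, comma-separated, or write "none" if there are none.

Target D = [12:15, 18:20].
B [06:15, 11:30] → before → no.
E [09:40, 13:35] → overlaps → no.
K [08:30, 11:40] → before → no.
U [08:50, 11:20] → before → no.
V [07:05, 12:40] → overlaps → no.
W [12:35, 12:45] → during → yes.
Z [18:50, 20:05] → after → no.
Result: W.

W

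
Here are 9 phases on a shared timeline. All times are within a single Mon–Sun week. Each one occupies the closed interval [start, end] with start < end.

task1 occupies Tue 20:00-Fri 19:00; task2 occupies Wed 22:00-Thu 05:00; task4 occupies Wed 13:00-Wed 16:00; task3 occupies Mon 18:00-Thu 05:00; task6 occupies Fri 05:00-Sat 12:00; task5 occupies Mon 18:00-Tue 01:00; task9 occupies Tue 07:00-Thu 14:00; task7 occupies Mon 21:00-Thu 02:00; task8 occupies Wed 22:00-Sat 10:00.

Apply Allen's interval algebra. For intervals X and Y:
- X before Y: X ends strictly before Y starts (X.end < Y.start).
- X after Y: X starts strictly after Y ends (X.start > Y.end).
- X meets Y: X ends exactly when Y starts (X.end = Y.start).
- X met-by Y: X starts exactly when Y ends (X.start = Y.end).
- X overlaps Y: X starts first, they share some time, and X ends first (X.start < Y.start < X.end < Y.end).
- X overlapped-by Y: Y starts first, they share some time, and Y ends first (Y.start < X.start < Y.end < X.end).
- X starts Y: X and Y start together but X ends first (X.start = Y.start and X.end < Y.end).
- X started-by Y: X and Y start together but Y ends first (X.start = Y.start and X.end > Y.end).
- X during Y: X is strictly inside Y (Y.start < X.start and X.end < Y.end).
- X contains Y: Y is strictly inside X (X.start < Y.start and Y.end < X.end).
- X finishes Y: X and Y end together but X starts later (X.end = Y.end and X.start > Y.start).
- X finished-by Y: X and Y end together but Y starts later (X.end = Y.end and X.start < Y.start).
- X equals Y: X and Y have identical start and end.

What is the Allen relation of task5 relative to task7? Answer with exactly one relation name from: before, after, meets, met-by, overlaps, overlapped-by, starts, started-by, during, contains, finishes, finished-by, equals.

overlaps

task5 = [Mon 18:00, Tue 01:00]; task7 = [Mon 21:00, Thu 02:00].
Compare endpoints: task5.start < task7.start, task5.start < task7.end, task5.end > task7.start, task5.end < task7.end.
That pattern is 'overlaps'.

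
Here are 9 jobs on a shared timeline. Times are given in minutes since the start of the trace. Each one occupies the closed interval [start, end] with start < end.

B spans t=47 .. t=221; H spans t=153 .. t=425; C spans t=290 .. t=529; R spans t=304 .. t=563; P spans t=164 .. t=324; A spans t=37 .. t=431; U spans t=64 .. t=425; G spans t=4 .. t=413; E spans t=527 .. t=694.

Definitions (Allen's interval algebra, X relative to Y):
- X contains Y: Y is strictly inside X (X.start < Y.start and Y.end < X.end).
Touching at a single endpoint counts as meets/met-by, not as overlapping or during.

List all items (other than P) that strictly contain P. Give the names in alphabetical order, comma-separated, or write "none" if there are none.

Target P = [t=164, t=324].
A [t=37, t=431] → contains → yes.
B [t=47, t=221] → overlaps → no.
C [t=290, t=529] → overlapped-by → no.
E [t=527, t=694] → after → no.
G [t=4, t=413] → contains → yes.
H [t=153, t=425] → contains → yes.
R [t=304, t=563] → overlapped-by → no.
U [t=64, t=425] → contains → yes.
Result: A, G, H, U.

A, G, H, U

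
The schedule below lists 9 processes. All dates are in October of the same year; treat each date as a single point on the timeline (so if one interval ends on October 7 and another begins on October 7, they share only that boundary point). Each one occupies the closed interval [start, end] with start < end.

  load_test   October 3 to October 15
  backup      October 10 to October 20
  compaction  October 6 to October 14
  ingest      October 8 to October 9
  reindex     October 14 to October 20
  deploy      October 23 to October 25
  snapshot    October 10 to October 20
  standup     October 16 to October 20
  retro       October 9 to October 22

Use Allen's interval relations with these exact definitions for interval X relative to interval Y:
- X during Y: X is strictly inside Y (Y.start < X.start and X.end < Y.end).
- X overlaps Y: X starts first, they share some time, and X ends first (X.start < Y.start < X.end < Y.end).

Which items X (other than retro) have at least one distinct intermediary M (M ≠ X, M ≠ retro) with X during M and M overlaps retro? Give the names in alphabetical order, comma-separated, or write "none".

Target retro = [October 9, October 22].
Intermediaries M with M overlaps retro: compaction, load_test.
Via compaction — items with X during compaction: ingest.
Via load_test — items with X during load_test: compaction, ingest.
Union: compaction, ingest.

compaction, ingest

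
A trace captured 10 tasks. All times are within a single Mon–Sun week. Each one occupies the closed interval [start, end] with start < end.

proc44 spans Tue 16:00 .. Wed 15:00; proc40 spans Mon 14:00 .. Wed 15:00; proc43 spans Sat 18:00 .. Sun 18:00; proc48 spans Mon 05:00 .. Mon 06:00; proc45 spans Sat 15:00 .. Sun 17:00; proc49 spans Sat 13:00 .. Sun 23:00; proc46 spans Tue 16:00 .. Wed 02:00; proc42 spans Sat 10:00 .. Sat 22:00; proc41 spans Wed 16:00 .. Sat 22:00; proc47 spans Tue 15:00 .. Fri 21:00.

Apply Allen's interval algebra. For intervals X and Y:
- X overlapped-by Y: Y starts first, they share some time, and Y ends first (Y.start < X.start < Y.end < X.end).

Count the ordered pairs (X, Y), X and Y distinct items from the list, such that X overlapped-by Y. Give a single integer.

Checking all 90 ordered pairs for relation 'overlapped-by'; matching pairs in alphabetical order:
(proc41, proc47): proc41 overlapped-by proc47 ✓
(proc43, proc41): proc43 overlapped-by proc41 ✓
(proc43, proc42): proc43 overlapped-by proc42 ✓
(proc43, proc45): proc43 overlapped-by proc45 ✓
(proc45, proc41): proc45 overlapped-by proc41 ✓
(proc45, proc42): proc45 overlapped-by proc42 ✓
(proc47, proc40): proc47 overlapped-by proc40 ✓
(proc49, proc41): proc49 overlapped-by proc41 ✓
(proc49, proc42): proc49 overlapped-by proc42 ✓
Count: 9.

9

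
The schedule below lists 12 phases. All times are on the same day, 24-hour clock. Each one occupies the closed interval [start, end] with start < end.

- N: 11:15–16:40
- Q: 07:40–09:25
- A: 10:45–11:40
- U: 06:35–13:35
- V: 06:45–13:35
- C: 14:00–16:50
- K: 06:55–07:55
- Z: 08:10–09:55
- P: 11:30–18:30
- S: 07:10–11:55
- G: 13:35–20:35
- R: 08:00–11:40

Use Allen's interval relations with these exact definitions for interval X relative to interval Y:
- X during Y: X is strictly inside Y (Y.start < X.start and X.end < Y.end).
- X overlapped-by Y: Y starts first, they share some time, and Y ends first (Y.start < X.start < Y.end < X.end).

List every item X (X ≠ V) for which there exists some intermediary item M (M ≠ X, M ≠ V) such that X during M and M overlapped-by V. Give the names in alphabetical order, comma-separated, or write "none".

C

Target V = [06:45, 13:35].
Intermediaries M with M overlapped-by V: N, P.
Via N — items with X during N: none.
Via P — items with X during P: C.
Union: C.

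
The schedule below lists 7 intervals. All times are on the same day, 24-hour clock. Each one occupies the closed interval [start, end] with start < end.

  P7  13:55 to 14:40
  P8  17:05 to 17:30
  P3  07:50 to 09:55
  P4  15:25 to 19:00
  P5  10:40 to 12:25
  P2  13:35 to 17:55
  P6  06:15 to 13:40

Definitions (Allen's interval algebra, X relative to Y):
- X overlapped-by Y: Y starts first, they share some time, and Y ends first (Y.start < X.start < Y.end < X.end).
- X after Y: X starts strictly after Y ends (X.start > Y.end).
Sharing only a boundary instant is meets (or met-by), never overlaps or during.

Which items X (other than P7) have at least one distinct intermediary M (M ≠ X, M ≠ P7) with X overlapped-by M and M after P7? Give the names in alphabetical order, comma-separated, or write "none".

Target P7 = [13:55, 14:40].
Intermediaries M with M after P7: P4, P8.
Via P4 — items with X overlapped-by P4: none.
Via P8 — items with X overlapped-by P8: none.
Union: none.

none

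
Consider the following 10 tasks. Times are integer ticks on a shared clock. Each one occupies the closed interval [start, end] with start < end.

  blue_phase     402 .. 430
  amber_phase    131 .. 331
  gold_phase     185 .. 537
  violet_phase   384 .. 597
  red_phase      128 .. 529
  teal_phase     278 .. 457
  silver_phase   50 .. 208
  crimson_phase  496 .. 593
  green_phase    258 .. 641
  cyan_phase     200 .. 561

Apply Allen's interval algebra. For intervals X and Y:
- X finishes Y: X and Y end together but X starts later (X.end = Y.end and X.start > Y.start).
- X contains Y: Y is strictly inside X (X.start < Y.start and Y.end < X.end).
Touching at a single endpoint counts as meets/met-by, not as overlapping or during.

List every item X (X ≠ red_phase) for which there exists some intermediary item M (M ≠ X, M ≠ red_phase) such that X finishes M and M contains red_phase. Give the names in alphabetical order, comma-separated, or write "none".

Target red_phase = [128, 529].
Intermediaries M with M contains red_phase: none.
Union: none.

none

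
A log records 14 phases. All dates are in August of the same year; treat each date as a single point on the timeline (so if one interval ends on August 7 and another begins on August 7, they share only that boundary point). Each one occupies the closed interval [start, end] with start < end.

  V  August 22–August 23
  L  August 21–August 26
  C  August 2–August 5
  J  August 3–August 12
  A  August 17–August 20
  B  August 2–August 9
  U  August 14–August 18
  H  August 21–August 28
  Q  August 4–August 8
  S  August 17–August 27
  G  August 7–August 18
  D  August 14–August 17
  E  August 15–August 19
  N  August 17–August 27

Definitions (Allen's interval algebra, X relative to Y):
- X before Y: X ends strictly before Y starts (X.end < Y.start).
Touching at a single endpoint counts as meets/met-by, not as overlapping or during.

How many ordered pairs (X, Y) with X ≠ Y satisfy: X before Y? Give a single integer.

Checking all 182 ordered pairs for relation 'before'; matching pairs in alphabetical order:
(A, H): A before H ✓
(A, L): A before L ✓
(A, V): A before V ✓
(B, A): B before A ✓
(B, D): B before D ✓
(B, E): B before E ✓
(B, H): B before H ✓
(B, L): B before L ✓
(B, N): B before N ✓
(B, S): B before S ✓
(B, U): B before U ✓
(B, V): B before V ✓
(C, A): C before A ✓
(C, D): C before D ✓
(C, E): C before E ✓
(C, G): C before G ✓
(C, H): C before H ✓
(C, L): C before L ✓
(C, N): C before N ✓
(C, S): C before S ✓
(C, U): C before U ✓
(C, V): C before V ✓
(D, H): D before H ✓
(D, L): D before L ✓
... plus 28 further pairs not listed.
Count: 52.

52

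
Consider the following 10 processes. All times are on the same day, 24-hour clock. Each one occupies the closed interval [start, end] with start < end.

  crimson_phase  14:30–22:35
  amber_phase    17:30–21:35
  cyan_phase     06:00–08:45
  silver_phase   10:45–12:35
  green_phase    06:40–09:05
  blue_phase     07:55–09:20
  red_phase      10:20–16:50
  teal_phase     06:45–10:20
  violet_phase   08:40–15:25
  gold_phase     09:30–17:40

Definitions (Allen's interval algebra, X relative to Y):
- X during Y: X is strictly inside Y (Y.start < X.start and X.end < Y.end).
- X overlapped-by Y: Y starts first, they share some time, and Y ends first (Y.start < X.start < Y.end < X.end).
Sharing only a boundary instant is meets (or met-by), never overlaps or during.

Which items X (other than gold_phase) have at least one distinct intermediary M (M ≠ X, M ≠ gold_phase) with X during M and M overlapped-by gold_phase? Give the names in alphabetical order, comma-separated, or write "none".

Target gold_phase = [09:30, 17:40].
Intermediaries M with M overlapped-by gold_phase: amber_phase, crimson_phase.
Via amber_phase — items with X during amber_phase: none.
Via crimson_phase — items with X during crimson_phase: amber_phase.
Union: amber_phase.

amber_phase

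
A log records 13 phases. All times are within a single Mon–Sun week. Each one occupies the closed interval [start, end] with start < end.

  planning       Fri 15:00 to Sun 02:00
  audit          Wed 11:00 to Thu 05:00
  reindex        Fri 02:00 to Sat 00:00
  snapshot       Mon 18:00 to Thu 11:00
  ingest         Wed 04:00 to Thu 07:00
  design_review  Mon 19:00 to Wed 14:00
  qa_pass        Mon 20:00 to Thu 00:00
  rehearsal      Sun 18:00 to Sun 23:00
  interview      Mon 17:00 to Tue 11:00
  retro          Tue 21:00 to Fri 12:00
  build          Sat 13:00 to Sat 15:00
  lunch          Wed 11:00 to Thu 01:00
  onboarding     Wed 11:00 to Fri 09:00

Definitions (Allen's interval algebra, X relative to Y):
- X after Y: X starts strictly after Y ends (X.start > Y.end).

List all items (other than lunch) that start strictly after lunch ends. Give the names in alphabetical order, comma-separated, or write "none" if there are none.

build, planning, rehearsal, reindex

Target lunch = [Wed 11:00, Thu 01:00].
audit [Wed 11:00, Thu 05:00] → started-by → no.
build [Sat 13:00, Sat 15:00] → after → yes.
design_review [Mon 19:00, Wed 14:00] → overlaps → no.
ingest [Wed 04:00, Thu 07:00] → contains → no.
interview [Mon 17:00, Tue 11:00] → before → no.
onboarding [Wed 11:00, Fri 09:00] → started-by → no.
planning [Fri 15:00, Sun 02:00] → after → yes.
qa_pass [Mon 20:00, Thu 00:00] → overlaps → no.
rehearsal [Sun 18:00, Sun 23:00] → after → yes.
reindex [Fri 02:00, Sat 00:00] → after → yes.
retro [Tue 21:00, Fri 12:00] → contains → no.
snapshot [Mon 18:00, Thu 11:00] → contains → no.
Result: build, planning, rehearsal, reindex.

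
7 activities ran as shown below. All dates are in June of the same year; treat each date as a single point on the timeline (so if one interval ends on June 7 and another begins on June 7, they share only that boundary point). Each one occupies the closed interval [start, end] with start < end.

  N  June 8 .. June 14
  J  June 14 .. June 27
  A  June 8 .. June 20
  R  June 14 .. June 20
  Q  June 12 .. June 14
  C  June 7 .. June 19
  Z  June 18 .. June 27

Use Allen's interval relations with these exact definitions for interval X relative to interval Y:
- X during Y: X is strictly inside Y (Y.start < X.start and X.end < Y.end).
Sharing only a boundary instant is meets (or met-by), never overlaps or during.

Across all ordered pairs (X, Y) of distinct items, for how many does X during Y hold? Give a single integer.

Checking all 42 ordered pairs for relation 'during'; matching pairs in alphabetical order:
(N, C): N during C ✓
(Q, A): Q during A ✓
(Q, C): Q during C ✓
Count: 3.

3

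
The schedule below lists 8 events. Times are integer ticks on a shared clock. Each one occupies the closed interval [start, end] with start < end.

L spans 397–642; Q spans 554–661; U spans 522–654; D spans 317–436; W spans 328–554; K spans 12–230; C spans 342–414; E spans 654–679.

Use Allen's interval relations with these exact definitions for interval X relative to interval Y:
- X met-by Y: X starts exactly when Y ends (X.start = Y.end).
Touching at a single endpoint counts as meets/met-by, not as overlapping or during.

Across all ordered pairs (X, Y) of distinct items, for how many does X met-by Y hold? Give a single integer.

2

Checking all 56 ordered pairs for relation 'met-by'; matching pairs in alphabetical order:
(E, U): E met-by U ✓
(Q, W): Q met-by W ✓
Count: 2.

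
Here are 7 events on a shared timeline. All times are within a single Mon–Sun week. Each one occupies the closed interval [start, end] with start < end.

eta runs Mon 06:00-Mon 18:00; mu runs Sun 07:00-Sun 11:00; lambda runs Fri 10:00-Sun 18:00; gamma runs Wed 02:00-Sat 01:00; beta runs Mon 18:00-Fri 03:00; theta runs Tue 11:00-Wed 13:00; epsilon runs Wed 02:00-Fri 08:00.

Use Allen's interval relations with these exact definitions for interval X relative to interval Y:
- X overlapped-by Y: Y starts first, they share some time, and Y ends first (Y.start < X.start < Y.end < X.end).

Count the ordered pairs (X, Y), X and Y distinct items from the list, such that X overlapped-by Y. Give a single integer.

5

Checking all 42 ordered pairs for relation 'overlapped-by'; matching pairs in alphabetical order:
(epsilon, beta): epsilon overlapped-by beta ✓
(epsilon, theta): epsilon overlapped-by theta ✓
(gamma, beta): gamma overlapped-by beta ✓
(gamma, theta): gamma overlapped-by theta ✓
(lambda, gamma): lambda overlapped-by gamma ✓
Count: 5.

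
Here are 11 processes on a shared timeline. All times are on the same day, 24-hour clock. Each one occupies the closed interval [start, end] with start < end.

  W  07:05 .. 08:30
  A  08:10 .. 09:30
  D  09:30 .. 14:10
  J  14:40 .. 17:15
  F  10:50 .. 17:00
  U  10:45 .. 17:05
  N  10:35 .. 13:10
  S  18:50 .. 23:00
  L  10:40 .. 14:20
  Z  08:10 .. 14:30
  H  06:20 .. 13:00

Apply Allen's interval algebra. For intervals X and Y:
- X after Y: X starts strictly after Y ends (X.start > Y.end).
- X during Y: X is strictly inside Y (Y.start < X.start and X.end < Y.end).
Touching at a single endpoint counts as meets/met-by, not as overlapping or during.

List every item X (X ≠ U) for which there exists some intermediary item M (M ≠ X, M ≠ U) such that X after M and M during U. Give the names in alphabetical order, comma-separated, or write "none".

Target U = [10:45, 17:05].
Intermediaries M with M during U: F.
Via F — items with X after F: S.
Union: S.

S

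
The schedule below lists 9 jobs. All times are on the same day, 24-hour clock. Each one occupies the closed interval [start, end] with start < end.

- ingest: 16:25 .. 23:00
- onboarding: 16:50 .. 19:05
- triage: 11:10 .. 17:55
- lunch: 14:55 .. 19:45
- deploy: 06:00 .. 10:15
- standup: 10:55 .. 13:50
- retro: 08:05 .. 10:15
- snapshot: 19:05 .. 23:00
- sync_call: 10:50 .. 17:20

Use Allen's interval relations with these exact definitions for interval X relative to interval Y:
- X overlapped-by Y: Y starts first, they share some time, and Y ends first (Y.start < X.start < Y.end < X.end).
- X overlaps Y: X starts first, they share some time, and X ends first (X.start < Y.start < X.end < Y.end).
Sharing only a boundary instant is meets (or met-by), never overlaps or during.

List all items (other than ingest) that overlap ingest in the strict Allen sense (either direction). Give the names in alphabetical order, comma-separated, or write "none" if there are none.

lunch, sync_call, triage

Target ingest = [16:25, 23:00].
deploy [06:00, 10:15] → before → no.
lunch [14:55, 19:45] → overlaps → yes.
onboarding [16:50, 19:05] → during → no.
retro [08:05, 10:15] → before → no.
snapshot [19:05, 23:00] → finishes → no.
standup [10:55, 13:50] → before → no.
sync_call [10:50, 17:20] → overlaps → yes.
triage [11:10, 17:55] → overlaps → yes.
Result: lunch, sync_call, triage.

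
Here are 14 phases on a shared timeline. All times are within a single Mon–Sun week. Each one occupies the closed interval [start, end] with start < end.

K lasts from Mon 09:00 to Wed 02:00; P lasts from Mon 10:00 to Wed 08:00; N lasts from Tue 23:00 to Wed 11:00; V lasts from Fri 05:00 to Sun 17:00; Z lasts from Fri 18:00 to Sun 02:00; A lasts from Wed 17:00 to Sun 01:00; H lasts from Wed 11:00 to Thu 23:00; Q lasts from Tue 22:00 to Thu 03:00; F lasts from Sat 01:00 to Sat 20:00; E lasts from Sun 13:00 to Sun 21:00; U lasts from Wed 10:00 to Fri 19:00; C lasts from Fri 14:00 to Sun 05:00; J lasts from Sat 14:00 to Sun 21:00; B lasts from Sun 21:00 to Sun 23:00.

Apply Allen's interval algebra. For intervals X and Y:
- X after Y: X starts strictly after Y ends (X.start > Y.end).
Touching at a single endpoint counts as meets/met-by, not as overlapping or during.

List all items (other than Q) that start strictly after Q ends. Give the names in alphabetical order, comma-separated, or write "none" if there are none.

B, C, E, F, J, V, Z

Target Q = [Tue 22:00, Thu 03:00].
A [Wed 17:00, Sun 01:00] → overlapped-by → no.
B [Sun 21:00, Sun 23:00] → after → yes.
C [Fri 14:00, Sun 05:00] → after → yes.
E [Sun 13:00, Sun 21:00] → after → yes.
F [Sat 01:00, Sat 20:00] → after → yes.
H [Wed 11:00, Thu 23:00] → overlapped-by → no.
J [Sat 14:00, Sun 21:00] → after → yes.
K [Mon 09:00, Wed 02:00] → overlaps → no.
N [Tue 23:00, Wed 11:00] → during → no.
P [Mon 10:00, Wed 08:00] → overlaps → no.
U [Wed 10:00, Fri 19:00] → overlapped-by → no.
V [Fri 05:00, Sun 17:00] → after → yes.
Z [Fri 18:00, Sun 02:00] → after → yes.
Result: B, C, E, F, J, V, Z.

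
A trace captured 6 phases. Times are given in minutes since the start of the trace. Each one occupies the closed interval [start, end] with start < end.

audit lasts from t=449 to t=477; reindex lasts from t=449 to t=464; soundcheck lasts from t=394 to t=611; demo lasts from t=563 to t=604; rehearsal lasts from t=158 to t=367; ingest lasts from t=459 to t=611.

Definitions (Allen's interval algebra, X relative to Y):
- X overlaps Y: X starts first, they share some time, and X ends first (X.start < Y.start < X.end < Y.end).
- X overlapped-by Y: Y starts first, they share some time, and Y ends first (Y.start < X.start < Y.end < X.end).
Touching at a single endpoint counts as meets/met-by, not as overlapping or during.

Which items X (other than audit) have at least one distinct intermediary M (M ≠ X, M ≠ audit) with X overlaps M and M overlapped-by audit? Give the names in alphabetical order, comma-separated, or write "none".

reindex

Target audit = [t=449, t=477].
Intermediaries M with M overlapped-by audit: ingest.
Via ingest — items with X overlaps ingest: reindex.
Union: reindex.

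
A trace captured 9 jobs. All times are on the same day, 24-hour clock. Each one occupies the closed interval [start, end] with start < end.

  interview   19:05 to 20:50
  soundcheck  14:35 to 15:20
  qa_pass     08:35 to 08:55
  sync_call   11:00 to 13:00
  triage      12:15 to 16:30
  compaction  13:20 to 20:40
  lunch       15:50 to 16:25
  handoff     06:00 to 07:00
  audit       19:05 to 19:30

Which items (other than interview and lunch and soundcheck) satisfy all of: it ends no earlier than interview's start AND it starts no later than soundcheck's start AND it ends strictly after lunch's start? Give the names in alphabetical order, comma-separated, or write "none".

Conditions: its end is no earlier than interview's start (X.end >= 19:05) AND its start is no later than soundcheck's start (X.start <= 14:35) AND its end is strictly after lunch's start (X.end > 15:50).
audit: end 19:30 >= 19:05? ✓; start 19:05 <= 14:35? ✗; end 19:30 > 15:50? ✓ → no.
compaction: end 20:40 >= 19:05? ✓; start 13:20 <= 14:35? ✓; end 20:40 > 15:50? ✓ → yes.
handoff: end 07:00 >= 19:05? ✗; start 06:00 <= 14:35? ✓; end 07:00 > 15:50? ✗ → no.
qa_pass: end 08:55 >= 19:05? ✗; start 08:35 <= 14:35? ✓; end 08:55 > 15:50? ✗ → no.
sync_call: end 13:00 >= 19:05? ✗; start 11:00 <= 14:35? ✓; end 13:00 > 15:50? ✗ → no.
triage: end 16:30 >= 19:05? ✗; start 12:15 <= 14:35? ✓; end 16:30 > 15:50? ✓ → no.
Result: compaction.

compaction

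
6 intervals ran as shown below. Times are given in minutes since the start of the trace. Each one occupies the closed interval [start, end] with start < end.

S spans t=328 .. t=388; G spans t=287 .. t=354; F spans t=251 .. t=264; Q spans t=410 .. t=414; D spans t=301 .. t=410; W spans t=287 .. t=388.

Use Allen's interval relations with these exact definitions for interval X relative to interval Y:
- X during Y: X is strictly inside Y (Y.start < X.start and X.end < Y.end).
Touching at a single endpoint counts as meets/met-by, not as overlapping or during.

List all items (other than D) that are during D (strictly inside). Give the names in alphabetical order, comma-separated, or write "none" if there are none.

Target D = [t=301, t=410].
F [t=251, t=264] → before → no.
G [t=287, t=354] → overlaps → no.
Q [t=410, t=414] → met-by → no.
S [t=328, t=388] → during → yes.
W [t=287, t=388] → overlaps → no.
Result: S.

S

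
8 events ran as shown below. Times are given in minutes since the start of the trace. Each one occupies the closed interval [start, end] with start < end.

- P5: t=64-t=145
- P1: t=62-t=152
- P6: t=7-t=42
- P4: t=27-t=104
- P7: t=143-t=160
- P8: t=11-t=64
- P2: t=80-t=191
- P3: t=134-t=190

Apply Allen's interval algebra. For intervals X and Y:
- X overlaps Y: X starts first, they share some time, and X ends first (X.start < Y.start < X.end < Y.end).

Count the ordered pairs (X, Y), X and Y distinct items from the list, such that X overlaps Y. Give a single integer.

13

Checking all 56 ordered pairs for relation 'overlaps'; matching pairs in alphabetical order:
(P1, P2): P1 overlaps P2 ✓
(P1, P3): P1 overlaps P3 ✓
(P1, P7): P1 overlaps P7 ✓
(P4, P1): P4 overlaps P1 ✓
(P4, P2): P4 overlaps P2 ✓
(P4, P5): P4 overlaps P5 ✓
(P5, P2): P5 overlaps P2 ✓
(P5, P3): P5 overlaps P3 ✓
(P5, P7): P5 overlaps P7 ✓
(P6, P4): P6 overlaps P4 ✓
(P6, P8): P6 overlaps P8 ✓
(P8, P1): P8 overlaps P1 ✓
(P8, P4): P8 overlaps P4 ✓
Count: 13.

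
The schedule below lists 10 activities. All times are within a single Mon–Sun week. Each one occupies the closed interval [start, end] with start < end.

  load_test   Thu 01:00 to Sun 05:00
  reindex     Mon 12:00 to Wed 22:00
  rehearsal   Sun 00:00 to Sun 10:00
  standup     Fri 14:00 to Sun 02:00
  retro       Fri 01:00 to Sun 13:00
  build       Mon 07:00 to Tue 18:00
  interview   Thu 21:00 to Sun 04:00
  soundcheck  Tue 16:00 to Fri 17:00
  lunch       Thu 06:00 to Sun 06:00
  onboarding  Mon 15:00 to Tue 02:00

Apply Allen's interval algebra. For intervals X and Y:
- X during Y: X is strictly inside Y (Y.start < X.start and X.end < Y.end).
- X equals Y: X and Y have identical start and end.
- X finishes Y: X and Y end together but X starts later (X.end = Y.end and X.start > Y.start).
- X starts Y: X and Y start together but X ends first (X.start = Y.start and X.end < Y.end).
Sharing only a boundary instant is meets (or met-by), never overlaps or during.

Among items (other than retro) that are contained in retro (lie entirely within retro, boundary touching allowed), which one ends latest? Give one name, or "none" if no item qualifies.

Target retro = [Fri 01:00, Sun 13:00].
build [Mon 07:00, Tue 18:00] → before → excluded.
interview [Thu 21:00, Sun 04:00] → overlaps → excluded.
load_test [Thu 01:00, Sun 05:00] → overlaps → excluded.
lunch [Thu 06:00, Sun 06:00] → overlaps → excluded.
onboarding [Mon 15:00, Tue 02:00] → before → excluded.
rehearsal [Sun 00:00, Sun 10:00] → during → candidate.
reindex [Mon 12:00, Wed 22:00] → before → excluded.
soundcheck [Tue 16:00, Fri 17:00] → overlaps → excluded.
standup [Fri 14:00, Sun 02:00] → during → candidate.
Among candidates, latest end is Sun 10:00 → rehearsal.

rehearsal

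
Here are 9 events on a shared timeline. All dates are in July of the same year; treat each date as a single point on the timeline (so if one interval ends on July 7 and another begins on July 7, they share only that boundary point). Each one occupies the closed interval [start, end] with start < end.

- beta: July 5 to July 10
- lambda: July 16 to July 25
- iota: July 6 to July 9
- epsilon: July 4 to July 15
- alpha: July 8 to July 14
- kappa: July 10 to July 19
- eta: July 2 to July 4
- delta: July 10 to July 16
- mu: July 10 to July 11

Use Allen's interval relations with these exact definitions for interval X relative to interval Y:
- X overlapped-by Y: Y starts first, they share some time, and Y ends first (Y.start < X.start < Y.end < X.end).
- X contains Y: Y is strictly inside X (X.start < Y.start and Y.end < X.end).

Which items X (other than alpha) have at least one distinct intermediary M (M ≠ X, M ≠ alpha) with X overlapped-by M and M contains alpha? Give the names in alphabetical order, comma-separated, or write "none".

delta, kappa

Target alpha = [July 8, July 14].
Intermediaries M with M contains alpha: epsilon.
Via epsilon — items with X overlapped-by epsilon: delta, kappa.
Union: delta, kappa.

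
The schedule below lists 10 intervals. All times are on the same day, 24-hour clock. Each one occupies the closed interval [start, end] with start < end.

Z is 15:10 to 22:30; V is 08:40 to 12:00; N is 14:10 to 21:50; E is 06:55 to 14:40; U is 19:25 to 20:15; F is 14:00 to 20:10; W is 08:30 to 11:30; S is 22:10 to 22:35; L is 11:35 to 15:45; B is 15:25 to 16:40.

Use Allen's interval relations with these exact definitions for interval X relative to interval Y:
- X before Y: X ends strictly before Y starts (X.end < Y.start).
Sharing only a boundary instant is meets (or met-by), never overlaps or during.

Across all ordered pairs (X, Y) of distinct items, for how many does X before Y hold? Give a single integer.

Checking all 90 ordered pairs for relation 'before'; matching pairs in alphabetical order:
(B, S): B before S ✓
(B, U): B before U ✓
(E, B): E before B ✓
(E, S): E before S ✓
(E, U): E before U ✓
(E, Z): E before Z ✓
(F, S): F before S ✓
(L, S): L before S ✓
(L, U): L before U ✓
(N, S): N before S ✓
(U, S): U before S ✓
(V, B): V before B ✓
(V, F): V before F ✓
(V, N): V before N ✓
(V, S): V before S ✓
(V, U): V before U ✓
(V, Z): V before Z ✓
(W, B): W before B ✓
(W, F): W before F ✓
(W, L): W before L ✓
(W, N): W before N ✓
(W, S): W before S ✓
(W, U): W before U ✓
(W, Z): W before Z ✓
Count: 24.

24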